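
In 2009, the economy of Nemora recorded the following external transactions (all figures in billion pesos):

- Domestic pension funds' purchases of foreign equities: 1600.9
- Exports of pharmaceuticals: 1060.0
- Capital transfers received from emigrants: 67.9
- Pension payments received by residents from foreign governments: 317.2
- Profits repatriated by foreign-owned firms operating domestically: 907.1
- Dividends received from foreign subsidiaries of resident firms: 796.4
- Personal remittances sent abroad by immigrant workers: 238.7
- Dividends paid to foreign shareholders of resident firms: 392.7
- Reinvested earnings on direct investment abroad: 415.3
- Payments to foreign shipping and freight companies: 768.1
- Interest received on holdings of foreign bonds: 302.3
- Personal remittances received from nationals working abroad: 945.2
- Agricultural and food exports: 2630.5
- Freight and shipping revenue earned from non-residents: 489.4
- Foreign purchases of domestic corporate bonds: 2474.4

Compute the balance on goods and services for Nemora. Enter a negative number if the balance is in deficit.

3411.8

Goods: 1060.0 + 2630.5 = 3690.5
Services: -768.1 + 489.4 = -278.7
Trade balance = 3690.5 + (-278.7) = 3411.8
(Excluded from the trade balance — financial account: domestic pension funds' purchases of foreign equities 1600.9, foreign purchases of domestic corporate bonds 2474.4; capital account: capital transfers received from emigrants 67.9; secondary income: pension payments received by residents from foreign governments 317.2, personal remittances sent abroad by immigrant workers 238.7, personal remittances received from nationals working abroad 945.2; primary income: profits repatriated by foreign-owned firms operating domestically 907.1, dividends received from foreign subsidiaries of resident firms 796.4, dividends paid to foreign shareholders of resident firms 392.7, reinvested earnings on direct investment abroad 415.3, interest received on holdings of foreign bonds 302.3.)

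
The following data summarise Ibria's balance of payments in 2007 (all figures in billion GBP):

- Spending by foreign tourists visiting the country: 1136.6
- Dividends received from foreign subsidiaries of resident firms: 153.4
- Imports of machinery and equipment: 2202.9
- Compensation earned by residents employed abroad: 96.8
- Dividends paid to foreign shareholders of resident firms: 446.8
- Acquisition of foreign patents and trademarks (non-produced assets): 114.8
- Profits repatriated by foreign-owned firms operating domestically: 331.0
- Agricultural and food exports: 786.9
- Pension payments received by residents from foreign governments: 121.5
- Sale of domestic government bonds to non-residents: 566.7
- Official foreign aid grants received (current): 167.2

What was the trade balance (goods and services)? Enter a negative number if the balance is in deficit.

-279.4

Goods: -2202.9 + 786.9 = -1416.0
Services: 1136.6
Trade balance = -1416.0 + 1136.6 = -279.4
(Excluded from the trade balance — primary income: dividends received from foreign subsidiaries of resident firms 153.4, compensation earned by residents employed abroad 96.8, dividends paid to foreign shareholders of resident firms 446.8, profits repatriated by foreign-owned firms operating domestically 331.0; capital account: acquisition of foreign patents and trademarks (non-produced assets) 114.8; secondary income: pension payments received by residents from foreign governments 121.5, official foreign aid grants received (current) 167.2; financial account: sale of domestic government bonds to non-residents 566.7.)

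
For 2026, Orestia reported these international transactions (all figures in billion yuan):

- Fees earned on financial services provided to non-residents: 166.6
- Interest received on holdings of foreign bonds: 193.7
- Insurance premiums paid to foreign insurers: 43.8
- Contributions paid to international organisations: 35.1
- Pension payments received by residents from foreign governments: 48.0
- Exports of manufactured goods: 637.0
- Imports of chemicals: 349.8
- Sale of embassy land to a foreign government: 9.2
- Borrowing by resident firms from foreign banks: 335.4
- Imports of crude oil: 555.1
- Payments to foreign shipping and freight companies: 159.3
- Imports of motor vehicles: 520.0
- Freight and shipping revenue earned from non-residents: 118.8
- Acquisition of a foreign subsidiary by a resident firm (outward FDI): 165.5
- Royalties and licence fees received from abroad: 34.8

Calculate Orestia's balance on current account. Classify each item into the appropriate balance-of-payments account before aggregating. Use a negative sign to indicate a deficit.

-464.2

Goods: 637.0 - 555.1 - 349.8 - 520.0 = -787.9
Services: -43.8 - 159.3 + 34.8 + 166.6 + 118.8 = 117.1
Primary income: 193.7
Secondary income: -35.1 + 48.0 = 12.9
Current account = (-787.9) + 117.1 + 193.7 + 12.9 = -464.2
(Excluded from the current account — capital account: sale of embassy land to a foreign government 9.2; financial account: borrowing by resident firms from foreign banks 335.4, acquisition of a foreign subsidiary by a resident firm (outward FDI) 165.5.)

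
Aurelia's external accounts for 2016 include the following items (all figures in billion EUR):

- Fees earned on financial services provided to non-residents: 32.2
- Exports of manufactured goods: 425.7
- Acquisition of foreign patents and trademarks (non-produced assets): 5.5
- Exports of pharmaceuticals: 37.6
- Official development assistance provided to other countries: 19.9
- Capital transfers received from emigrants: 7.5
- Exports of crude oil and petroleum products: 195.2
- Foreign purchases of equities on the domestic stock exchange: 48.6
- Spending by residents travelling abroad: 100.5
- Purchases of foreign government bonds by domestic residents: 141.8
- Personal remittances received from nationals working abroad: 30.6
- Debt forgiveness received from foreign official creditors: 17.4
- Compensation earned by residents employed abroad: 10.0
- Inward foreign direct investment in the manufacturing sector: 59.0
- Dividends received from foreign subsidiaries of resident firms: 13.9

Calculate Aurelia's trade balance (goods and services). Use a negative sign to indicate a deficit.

590.2

Goods: 425.7 + 37.6 + 195.2 = 658.5
Services: 32.2 - 100.5 = -68.3
Trade balance = 658.5 + (-68.3) = 590.2
(Excluded from the trade balance — capital account: acquisition of foreign patents and trademarks (non-produced assets) 5.5, capital transfers received from emigrants 7.5, debt forgiveness received from foreign official creditors 17.4; secondary income: official development assistance provided to other countries 19.9, personal remittances received from nationals working abroad 30.6; financial account: foreign purchases of equities on the domestic stock exchange 48.6, purchases of foreign government bonds by domestic residents 141.8, inward foreign direct investment in the manufacturing sector 59.0; primary income: compensation earned by residents employed abroad 10.0, dividends received from foreign subsidiaries of resident firms 13.9.)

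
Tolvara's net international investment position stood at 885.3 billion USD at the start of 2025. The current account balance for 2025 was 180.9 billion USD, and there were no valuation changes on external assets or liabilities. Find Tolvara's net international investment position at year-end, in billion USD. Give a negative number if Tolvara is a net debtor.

1066.2

With no valuation effects, change in NIIP = current account = 180.9
End-of-year NIIP = 885.3 + 180.9 = 1066.2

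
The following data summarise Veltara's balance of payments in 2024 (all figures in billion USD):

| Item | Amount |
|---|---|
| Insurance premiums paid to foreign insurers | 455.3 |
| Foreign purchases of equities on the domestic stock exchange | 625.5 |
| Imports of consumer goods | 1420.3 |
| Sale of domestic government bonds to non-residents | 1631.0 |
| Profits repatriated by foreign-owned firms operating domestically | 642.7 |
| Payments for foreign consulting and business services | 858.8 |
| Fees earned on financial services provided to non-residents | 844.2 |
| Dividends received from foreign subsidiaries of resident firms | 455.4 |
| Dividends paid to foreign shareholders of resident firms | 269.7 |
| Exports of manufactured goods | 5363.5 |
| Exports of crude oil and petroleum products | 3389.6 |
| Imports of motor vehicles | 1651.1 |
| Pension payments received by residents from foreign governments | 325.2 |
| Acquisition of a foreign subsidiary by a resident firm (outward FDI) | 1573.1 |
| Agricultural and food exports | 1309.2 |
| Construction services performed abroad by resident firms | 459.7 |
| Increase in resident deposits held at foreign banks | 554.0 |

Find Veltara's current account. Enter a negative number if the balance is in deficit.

6848.9

Goods: -1420.3 + 1309.2 + 3389.6 - 1651.1 + 5363.5 = 6990.9
Services: -858.8 + 844.2 + 459.7 - 455.3 = -10.2
Primary income: -269.7 + 455.4 - 642.7 = -457.0
Secondary income: 325.2
Current account = 6990.9 + (-10.2) + (-457.0) + 325.2 = 6848.9
(Excluded from the current account — financial account: foreign purchases of equities on the domestic stock exchange 625.5, sale of domestic government bonds to non-residents 1631.0, acquisition of a foreign subsidiary by a resident firm (outward FDI) 1573.1, increase in resident deposits held at foreign banks 554.0.)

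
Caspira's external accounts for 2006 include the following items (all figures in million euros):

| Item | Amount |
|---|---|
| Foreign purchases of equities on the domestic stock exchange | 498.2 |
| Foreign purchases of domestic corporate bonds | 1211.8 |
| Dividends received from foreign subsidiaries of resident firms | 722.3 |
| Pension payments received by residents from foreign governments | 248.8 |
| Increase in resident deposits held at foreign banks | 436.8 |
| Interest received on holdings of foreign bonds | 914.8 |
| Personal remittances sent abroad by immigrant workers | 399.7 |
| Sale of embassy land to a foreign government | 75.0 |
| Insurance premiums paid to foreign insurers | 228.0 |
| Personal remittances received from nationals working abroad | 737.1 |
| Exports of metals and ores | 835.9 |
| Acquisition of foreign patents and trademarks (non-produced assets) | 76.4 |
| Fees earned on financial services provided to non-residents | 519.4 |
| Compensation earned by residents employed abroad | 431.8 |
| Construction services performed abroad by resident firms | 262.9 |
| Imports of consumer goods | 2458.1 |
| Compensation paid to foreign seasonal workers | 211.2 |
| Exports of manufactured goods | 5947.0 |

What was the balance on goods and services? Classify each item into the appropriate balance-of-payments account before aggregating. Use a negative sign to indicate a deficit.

4879.1

Goods: -2458.1 + 5947.0 + 835.9 = 4324.8
Services: -228.0 + 262.9 + 519.4 = 554.3
Trade balance = 4324.8 + 554.3 = 4879.1
(Excluded from the trade balance — financial account: foreign purchases of equities on the domestic stock exchange 498.2, foreign purchases of domestic corporate bonds 1211.8, increase in resident deposits held at foreign banks 436.8; primary income: dividends received from foreign subsidiaries of resident firms 722.3, interest received on holdings of foreign bonds 914.8, compensation earned by residents employed abroad 431.8, compensation paid to foreign seasonal workers 211.2; secondary income: pension payments received by residents from foreign governments 248.8, personal remittances sent abroad by immigrant workers 399.7, personal remittances received from nationals working abroad 737.1; capital account: sale of embassy land to a foreign government 75.0, acquisition of foreign patents and trademarks (non-produced assets) 76.4.)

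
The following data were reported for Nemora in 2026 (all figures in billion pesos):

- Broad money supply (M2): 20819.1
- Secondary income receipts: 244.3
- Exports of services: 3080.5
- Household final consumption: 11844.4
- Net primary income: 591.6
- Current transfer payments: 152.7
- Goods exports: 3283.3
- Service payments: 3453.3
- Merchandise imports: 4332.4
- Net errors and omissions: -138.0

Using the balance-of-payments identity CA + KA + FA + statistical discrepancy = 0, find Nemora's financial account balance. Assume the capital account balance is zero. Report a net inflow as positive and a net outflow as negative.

876.7

Goods balance = 3283.3 - 4332.4 = -1049.1
Services balance = 3080.5 - 3453.3 = -372.8
Trade balance (goods + services) = -1049.1 + (-372.8) = -1421.9
Net primary income = 591.6
Net secondary income = 244.3 - 152.7 = 91.6
Current account = -1421.9 + 591.6 + 91.6 = -738.7
Financial account = -(-738.7 + (-138.0)) = 876.7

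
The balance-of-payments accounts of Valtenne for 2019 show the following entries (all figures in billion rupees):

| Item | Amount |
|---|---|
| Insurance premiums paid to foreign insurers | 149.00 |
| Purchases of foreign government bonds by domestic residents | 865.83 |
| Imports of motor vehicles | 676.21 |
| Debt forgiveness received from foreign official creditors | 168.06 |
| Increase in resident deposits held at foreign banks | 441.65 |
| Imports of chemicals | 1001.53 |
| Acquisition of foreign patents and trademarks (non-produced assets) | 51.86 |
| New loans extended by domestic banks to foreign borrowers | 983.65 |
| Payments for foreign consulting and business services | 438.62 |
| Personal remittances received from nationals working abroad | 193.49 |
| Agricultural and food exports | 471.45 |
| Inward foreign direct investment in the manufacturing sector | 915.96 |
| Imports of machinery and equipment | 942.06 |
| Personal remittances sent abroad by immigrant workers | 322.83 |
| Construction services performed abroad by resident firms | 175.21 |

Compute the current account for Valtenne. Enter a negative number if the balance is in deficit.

-2690.10

Goods: -942.06 - 1001.53 - 676.21 + 471.45 = -2148.35
Services: -438.62 - 149.00 + 175.21 = -412.41
Secondary income: -322.83 + 193.49 = -129.34
Current account = (-2148.35) + (-412.41) + (-129.34) = -2690.10
(Excluded from the current account — financial account: purchases of foreign government bonds by domestic residents 865.83, increase in resident deposits held at foreign banks 441.65, new loans extended by domestic banks to foreign borrowers 983.65, inward foreign direct investment in the manufacturing sector 915.96; capital account: debt forgiveness received from foreign official creditors 168.06, acquisition of foreign patents and trademarks (non-produced assets) 51.86.)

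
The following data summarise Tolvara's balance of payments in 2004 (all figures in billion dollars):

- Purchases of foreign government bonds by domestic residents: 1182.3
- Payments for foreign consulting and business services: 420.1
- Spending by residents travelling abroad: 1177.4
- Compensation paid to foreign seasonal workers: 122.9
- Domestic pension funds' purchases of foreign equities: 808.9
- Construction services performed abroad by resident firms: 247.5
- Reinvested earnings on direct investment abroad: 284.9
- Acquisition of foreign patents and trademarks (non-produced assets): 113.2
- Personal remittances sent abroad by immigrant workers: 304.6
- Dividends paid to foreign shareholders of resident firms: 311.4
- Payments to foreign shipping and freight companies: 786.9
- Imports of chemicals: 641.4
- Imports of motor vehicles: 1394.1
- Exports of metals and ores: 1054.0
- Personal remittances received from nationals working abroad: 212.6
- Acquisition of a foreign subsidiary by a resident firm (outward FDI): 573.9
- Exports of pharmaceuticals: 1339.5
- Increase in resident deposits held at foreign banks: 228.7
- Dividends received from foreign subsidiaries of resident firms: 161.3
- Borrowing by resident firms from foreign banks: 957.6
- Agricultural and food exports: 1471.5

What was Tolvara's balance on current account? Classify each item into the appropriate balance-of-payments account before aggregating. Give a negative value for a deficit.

Goods: 1471.5 - 641.4 - 1394.1 + 1054.0 + 1339.5 = 1829.5
Services: -1177.4 - 786.9 + 247.5 - 420.1 = -2136.9
Primary income: 284.9 - 122.9 - 311.4 + 161.3 = 11.9
Secondary income: -304.6 + 212.6 = -92.0
Current account = 1829.5 + (-2136.9) + 11.9 + (-92.0) = -387.5
(Excluded from the current account — financial account: purchases of foreign government bonds by domestic residents 1182.3, domestic pension funds' purchases of foreign equities 808.9, acquisition of a foreign subsidiary by a resident firm (outward FDI) 573.9, increase in resident deposits held at foreign banks 228.7, borrowing by resident firms from foreign banks 957.6; capital account: acquisition of foreign patents and trademarks (non-produced assets) 113.2.)

-387.5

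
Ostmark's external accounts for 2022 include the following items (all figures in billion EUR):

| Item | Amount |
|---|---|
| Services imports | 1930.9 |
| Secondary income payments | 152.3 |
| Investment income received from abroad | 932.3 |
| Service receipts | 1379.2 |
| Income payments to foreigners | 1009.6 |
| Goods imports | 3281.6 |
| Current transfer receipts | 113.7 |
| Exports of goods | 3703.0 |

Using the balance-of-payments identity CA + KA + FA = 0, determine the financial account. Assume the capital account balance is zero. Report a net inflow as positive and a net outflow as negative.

Goods balance = 3703.0 - 3281.6 = 421.4
Services balance = 1379.2 - 1930.9 = -551.7
Trade balance (goods + services) = 421.4 + (-551.7) = -130.3
Net primary income = 932.3 - 1009.6 = -77.3
Net secondary income = 113.7 - 152.3 = -38.6
Current account = -130.3 + (-77.3) + (-38.6) = -246.2
Financial account = -(-246.2) = 246.2

246.2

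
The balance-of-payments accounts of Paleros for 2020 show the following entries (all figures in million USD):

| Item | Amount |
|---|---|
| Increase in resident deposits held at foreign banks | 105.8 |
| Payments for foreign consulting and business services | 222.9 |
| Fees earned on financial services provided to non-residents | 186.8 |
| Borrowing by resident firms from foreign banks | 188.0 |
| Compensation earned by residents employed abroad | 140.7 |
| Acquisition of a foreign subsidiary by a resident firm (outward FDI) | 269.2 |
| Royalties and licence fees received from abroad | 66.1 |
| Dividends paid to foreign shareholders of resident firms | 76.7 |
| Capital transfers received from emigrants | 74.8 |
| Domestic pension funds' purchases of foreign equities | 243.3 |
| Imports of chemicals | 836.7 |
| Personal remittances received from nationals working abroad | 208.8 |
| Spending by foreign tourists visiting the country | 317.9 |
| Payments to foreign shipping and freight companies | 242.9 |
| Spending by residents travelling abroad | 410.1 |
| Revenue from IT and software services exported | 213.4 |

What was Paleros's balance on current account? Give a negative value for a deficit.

Goods: -836.7
Services: 213.4 + 66.1 - 242.9 + 186.8 - 410.1 + 317.9 - 222.9 = -91.7
Primary income: -76.7 + 140.7 = 64.0
Secondary income: 208.8
Current account = (-836.7) + (-91.7) + 64.0 + 208.8 = -655.6
(Excluded from the current account — financial account: increase in resident deposits held at foreign banks 105.8, borrowing by resident firms from foreign banks 188.0, acquisition of a foreign subsidiary by a resident firm (outward FDI) 269.2, domestic pension funds' purchases of foreign equities 243.3; capital account: capital transfers received from emigrants 74.8.)

-655.6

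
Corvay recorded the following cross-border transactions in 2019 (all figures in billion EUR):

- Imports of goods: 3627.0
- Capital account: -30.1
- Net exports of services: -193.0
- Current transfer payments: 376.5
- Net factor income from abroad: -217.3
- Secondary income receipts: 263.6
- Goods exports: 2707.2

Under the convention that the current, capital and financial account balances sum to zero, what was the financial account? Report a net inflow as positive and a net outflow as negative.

1473.1

Goods balance = 2707.2 - 3627.0 = -919.8
Services balance = -193.0
Trade balance (goods + services) = -919.8 + (-193.0) = -1112.8
Net primary income = -217.3
Net secondary income = 263.6 - 376.5 = -112.9
Current account = -1112.8 + (-217.3) + (-112.9) = -1443.0
Financial account = -(-1443.0 + (-30.1)) = 1473.1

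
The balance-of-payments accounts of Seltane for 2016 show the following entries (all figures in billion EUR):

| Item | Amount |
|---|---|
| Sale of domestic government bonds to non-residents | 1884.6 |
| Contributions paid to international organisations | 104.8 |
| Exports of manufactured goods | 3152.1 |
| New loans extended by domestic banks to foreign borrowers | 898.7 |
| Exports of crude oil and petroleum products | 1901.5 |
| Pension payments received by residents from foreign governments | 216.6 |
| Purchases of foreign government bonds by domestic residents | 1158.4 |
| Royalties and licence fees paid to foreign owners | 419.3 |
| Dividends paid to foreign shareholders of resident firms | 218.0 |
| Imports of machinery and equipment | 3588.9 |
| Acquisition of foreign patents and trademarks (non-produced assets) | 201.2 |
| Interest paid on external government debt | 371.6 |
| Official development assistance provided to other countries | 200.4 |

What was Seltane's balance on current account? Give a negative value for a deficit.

Goods: 1901.5 + 3152.1 - 3588.9 = 1464.7
Services: -419.3
Primary income: -218.0 - 371.6 = -589.6
Secondary income: -104.8 - 200.4 + 216.6 = -88.6
Current account = 1464.7 + (-419.3) + (-589.6) + (-88.6) = 367.2
(Excluded from the current account — financial account: sale of domestic government bonds to non-residents 1884.6, new loans extended by domestic banks to foreign borrowers 898.7, purchases of foreign government bonds by domestic residents 1158.4; capital account: acquisition of foreign patents and trademarks (non-produced assets) 201.2.)

367.2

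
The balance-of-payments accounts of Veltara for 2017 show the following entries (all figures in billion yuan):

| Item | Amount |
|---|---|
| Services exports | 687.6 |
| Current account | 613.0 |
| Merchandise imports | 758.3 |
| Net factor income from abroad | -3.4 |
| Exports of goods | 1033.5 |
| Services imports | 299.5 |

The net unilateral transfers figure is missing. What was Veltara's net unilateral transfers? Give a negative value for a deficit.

-46.9

Current account = goods balance + services balance + net primary income + net secondary income
Sum of the known components = 659.9
Net unilateral transfers = CA - (known components) = 613.0 - 659.9 = -46.9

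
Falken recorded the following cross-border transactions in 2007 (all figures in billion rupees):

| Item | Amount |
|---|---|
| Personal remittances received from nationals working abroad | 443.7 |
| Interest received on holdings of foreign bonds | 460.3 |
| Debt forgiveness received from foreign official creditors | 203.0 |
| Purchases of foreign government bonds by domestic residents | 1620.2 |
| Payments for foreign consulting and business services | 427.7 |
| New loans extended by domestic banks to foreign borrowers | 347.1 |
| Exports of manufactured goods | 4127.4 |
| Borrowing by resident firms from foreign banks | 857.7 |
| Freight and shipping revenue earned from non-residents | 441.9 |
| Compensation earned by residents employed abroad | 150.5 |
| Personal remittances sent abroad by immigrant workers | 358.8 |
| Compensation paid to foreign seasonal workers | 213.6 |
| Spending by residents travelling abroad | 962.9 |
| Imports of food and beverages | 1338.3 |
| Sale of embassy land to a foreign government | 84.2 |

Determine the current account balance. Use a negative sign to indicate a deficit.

Goods: 4127.4 - 1338.3 = 2789.1
Services: -427.7 - 962.9 + 441.9 = -948.7
Primary income: 150.5 + 460.3 - 213.6 = 397.2
Secondary income: 443.7 - 358.8 = 84.9
Current account = 2789.1 + (-948.7) + 397.2 + 84.9 = 2322.5
(Excluded from the current account — capital account: debt forgiveness received from foreign official creditors 203.0, sale of embassy land to a foreign government 84.2; financial account: purchases of foreign government bonds by domestic residents 1620.2, new loans extended by domestic banks to foreign borrowers 347.1, borrowing by resident firms from foreign banks 857.7.)

2322.5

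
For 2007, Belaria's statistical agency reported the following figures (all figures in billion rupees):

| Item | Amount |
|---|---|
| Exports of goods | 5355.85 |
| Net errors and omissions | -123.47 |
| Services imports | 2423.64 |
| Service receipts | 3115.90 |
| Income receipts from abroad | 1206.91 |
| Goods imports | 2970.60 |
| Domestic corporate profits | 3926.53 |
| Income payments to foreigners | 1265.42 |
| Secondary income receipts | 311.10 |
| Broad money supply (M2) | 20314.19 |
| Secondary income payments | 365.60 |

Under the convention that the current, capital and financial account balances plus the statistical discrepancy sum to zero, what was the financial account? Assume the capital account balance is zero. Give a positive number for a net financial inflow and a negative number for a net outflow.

Goods balance = 5355.85 - 2970.60 = 2385.25
Services balance = 3115.90 - 2423.64 = 692.26
Trade balance (goods + services) = 2385.25 + 692.26 = 3077.51
Net primary income = 1206.91 - 1265.42 = -58.51
Net secondary income = 311.10 - 365.60 = -54.50
Current account = 3077.51 + (-58.51) + (-54.50) = 2964.50
Financial account = -(2964.50 + (-123.47)) = -2841.03

-2841.03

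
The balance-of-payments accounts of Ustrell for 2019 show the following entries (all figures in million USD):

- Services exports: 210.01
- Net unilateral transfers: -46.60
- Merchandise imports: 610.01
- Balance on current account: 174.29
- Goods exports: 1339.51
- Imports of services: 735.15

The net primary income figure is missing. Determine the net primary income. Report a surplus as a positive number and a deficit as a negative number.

16.53

Current account = goods balance + services balance + net primary income + net secondary income
Sum of the known components = 157.76
Net primary income = CA - (known components) = 174.29 - 157.76 = 16.53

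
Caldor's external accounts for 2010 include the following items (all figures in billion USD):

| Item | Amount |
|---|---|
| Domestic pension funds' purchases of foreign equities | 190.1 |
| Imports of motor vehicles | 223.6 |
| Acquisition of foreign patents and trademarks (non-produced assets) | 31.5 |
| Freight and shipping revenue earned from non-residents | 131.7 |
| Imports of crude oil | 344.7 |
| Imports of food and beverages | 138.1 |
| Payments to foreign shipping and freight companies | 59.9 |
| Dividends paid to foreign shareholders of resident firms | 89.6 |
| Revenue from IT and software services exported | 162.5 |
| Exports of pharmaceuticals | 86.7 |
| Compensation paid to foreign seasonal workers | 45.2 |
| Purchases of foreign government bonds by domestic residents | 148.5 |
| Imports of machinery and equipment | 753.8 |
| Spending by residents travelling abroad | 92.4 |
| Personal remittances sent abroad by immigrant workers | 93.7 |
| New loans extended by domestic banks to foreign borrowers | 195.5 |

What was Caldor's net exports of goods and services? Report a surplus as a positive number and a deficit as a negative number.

Goods: -223.6 - 138.1 + 86.7 - 344.7 - 753.8 = -1373.5
Services: -59.9 + 131.7 - 92.4 + 162.5 = 141.9
Trade balance = -1373.5 + 141.9 = -1231.6
(Excluded from the trade balance — financial account: domestic pension funds' purchases of foreign equities 190.1, purchases of foreign government bonds by domestic residents 148.5, new loans extended by domestic banks to foreign borrowers 195.5; capital account: acquisition of foreign patents and trademarks (non-produced assets) 31.5; primary income: dividends paid to foreign shareholders of resident firms 89.6, compensation paid to foreign seasonal workers 45.2; secondary income: personal remittances sent abroad by immigrant workers 93.7.)

-1231.6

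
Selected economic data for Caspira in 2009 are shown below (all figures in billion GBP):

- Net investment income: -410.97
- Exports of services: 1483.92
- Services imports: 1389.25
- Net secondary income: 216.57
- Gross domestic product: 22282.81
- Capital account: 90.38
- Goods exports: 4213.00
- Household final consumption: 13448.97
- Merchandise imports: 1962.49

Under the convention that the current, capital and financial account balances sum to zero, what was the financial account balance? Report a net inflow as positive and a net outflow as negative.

Goods balance = 4213.00 - 1962.49 = 2250.51
Services balance = 1483.92 - 1389.25 = 94.67
Trade balance (goods + services) = 2250.51 + 94.67 = 2345.18
Net primary income = -410.97
Net secondary income = 216.57
Current account = 2345.18 + (-410.97) + 216.57 = 2150.78
Financial account = -(2150.78 + 90.38) = -2241.16

-2241.16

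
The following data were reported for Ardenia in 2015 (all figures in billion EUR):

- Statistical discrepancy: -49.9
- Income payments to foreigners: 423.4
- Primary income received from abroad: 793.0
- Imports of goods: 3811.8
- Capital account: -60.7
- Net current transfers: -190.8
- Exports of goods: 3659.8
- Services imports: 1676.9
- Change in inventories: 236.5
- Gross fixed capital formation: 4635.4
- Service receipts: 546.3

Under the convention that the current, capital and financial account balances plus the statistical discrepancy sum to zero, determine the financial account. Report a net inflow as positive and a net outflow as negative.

1214.4

Goods balance = 3659.8 - 3811.8 = -152.0
Services balance = 546.3 - 1676.9 = -1130.6
Trade balance (goods + services) = -152.0 + (-1130.6) = -1282.6
Net primary income = 793.0 - 423.4 = 369.6
Net secondary income = -190.8
Current account = -1282.6 + 369.6 + (-190.8) = -1103.8
Financial account = -(-1103.8 + (-60.7) + (-49.9)) = 1214.4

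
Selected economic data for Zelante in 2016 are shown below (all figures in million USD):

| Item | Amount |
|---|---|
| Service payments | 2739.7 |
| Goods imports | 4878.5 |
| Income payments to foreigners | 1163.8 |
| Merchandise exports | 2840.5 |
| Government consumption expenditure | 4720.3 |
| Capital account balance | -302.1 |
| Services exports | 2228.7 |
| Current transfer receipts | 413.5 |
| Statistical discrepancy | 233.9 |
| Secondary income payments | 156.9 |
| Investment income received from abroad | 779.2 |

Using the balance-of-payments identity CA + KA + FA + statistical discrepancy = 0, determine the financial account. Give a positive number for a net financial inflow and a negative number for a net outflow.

2745.2

Goods balance = 2840.5 - 4878.5 = -2038.0
Services balance = 2228.7 - 2739.7 = -511.0
Trade balance (goods + services) = -2038.0 + (-511.0) = -2549.0
Net primary income = 779.2 - 1163.8 = -384.6
Net secondary income = 413.5 - 156.9 = 256.6
Current account = -2549.0 + (-384.6) + 256.6 = -2677.0
Financial account = -(-2677.0 + (-302.1) + 233.9) = 2745.2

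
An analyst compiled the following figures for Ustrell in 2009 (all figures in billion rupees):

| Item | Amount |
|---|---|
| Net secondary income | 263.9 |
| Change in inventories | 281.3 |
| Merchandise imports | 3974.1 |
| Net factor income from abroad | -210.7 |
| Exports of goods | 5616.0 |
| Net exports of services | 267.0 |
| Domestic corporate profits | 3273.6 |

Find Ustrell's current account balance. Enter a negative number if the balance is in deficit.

Goods balance = 5616.0 - 3974.1 = 1641.9
Services balance = 267.0
Trade balance (goods + services) = 1641.9 + 267.0 = 1908.9
Net primary income = -210.7
Net secondary income = 263.9
Current account = 1908.9 + (-210.7) + 263.9 = 1962.1

1962.1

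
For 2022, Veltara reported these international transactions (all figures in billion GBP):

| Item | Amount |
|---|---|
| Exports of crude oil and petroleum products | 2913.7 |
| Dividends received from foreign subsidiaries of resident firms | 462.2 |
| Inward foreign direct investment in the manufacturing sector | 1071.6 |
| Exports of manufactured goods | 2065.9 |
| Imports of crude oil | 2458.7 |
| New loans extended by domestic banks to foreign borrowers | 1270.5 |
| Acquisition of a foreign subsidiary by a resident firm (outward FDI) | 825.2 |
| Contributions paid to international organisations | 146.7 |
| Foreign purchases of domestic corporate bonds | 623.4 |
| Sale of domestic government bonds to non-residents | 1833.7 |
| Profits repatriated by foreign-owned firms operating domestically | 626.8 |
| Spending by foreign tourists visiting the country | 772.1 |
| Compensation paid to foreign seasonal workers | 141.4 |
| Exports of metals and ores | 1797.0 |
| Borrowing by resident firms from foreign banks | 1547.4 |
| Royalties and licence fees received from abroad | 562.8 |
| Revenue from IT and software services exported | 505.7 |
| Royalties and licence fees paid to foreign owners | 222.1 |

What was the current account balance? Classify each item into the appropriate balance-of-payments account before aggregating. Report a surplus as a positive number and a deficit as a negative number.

Goods: 1797.0 + 2065.9 + 2913.7 - 2458.7 = 4317.9
Services: 505.7 + 772.1 - 222.1 + 562.8 = 1618.5
Primary income: -141.4 + 462.2 - 626.8 = -306.0
Secondary income: -146.7
Current account = 4317.9 + 1618.5 + (-306.0) + (-146.7) = 5483.7
(Excluded from the current account — financial account: inward foreign direct investment in the manufacturing sector 1071.6, new loans extended by domestic banks to foreign borrowers 1270.5, acquisition of a foreign subsidiary by a resident firm (outward FDI) 825.2, foreign purchases of domestic corporate bonds 623.4, sale of domestic government bonds to non-residents 1833.7, borrowing by resident firms from foreign banks 1547.4.)

5483.7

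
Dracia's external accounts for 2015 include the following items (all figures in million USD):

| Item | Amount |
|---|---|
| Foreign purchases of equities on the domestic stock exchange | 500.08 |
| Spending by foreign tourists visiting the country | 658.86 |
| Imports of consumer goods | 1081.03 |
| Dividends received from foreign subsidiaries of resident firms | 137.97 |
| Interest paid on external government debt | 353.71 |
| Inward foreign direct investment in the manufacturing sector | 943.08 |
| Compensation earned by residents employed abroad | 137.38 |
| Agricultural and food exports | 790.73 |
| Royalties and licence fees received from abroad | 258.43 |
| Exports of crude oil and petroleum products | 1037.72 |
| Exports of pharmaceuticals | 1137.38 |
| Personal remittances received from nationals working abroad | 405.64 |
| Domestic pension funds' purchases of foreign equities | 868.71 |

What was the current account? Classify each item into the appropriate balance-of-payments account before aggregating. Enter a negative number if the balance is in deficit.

Goods: -1081.03 + 1137.38 + 1037.72 + 790.73 = 1884.80
Services: 658.86 + 258.43 = 917.29
Primary income: 137.97 - 353.71 + 137.38 = -78.36
Secondary income: 405.64
Current account = 1884.80 + 917.29 + (-78.36) + 405.64 = 3129.37
(Excluded from the current account — financial account: foreign purchases of equities on the domestic stock exchange 500.08, inward foreign direct investment in the manufacturing sector 943.08, domestic pension funds' purchases of foreign equities 868.71.)

3129.37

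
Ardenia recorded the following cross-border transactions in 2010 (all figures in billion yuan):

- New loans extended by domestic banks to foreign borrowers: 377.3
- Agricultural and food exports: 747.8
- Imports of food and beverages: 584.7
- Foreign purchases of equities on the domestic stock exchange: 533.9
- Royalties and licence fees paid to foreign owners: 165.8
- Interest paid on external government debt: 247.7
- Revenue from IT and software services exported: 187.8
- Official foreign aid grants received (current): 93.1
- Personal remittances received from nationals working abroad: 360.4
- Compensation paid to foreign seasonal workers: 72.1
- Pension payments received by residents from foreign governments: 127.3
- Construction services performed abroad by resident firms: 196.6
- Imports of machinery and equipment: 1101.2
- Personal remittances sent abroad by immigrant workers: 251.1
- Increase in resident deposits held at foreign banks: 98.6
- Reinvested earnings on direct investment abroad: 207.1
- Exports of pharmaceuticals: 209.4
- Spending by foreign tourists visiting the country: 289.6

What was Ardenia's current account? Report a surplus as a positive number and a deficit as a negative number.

-3.5

Goods: -1101.2 + 209.4 - 584.7 + 747.8 = -728.7
Services: 196.6 - 165.8 + 289.6 + 187.8 = 508.2
Primary income: 207.1 - 247.7 - 72.1 = -112.7
Secondary income: -251.1 + 360.4 + 93.1 + 127.3 = 329.7
Current account = (-728.7) + 508.2 + (-112.7) + 329.7 = -3.5
(Excluded from the current account — financial account: new loans extended by domestic banks to foreign borrowers 377.3, foreign purchases of equities on the domestic stock exchange 533.9, increase in resident deposits held at foreign banks 98.6.)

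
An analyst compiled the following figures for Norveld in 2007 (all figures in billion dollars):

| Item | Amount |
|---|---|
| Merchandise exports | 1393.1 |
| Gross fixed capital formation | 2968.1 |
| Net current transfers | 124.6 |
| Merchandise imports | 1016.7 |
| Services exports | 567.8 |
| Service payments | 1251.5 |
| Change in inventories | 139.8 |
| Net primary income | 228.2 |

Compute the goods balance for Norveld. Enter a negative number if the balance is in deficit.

Goods balance = 1393.1 - 1016.7 = 376.4

376.4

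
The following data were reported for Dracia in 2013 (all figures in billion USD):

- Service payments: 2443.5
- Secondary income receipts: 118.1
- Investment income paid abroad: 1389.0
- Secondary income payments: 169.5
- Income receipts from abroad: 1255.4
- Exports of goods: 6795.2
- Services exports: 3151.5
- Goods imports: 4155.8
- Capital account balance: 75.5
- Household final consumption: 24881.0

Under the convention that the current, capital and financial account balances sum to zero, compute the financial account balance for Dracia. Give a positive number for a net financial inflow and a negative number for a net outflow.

Goods balance = 6795.2 - 4155.8 = 2639.4
Services balance = 3151.5 - 2443.5 = 708.0
Trade balance (goods + services) = 2639.4 + 708.0 = 3347.4
Net primary income = 1255.4 - 1389.0 = -133.6
Net secondary income = 118.1 - 169.5 = -51.4
Current account = 3347.4 + (-133.6) + (-51.4) = 3162.4
Financial account = -(3162.4 + 75.5) = -3237.9

-3237.9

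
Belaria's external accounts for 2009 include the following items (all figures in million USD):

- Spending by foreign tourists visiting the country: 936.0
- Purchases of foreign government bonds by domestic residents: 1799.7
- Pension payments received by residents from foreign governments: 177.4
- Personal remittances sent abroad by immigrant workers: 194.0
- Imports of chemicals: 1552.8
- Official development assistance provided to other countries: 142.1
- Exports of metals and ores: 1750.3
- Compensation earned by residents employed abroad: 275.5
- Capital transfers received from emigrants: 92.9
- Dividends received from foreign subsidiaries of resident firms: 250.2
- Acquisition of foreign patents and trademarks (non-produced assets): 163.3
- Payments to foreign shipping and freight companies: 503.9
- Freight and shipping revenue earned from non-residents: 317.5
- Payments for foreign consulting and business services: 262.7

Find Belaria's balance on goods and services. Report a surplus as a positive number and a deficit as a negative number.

684.4

Goods: 1750.3 - 1552.8 = 197.5
Services: 936.0 - 262.7 + 317.5 - 503.9 = 486.9
Trade balance = 197.5 + 486.9 = 684.4
(Excluded from the trade balance — financial account: purchases of foreign government bonds by domestic residents 1799.7; secondary income: pension payments received by residents from foreign governments 177.4, personal remittances sent abroad by immigrant workers 194.0, official development assistance provided to other countries 142.1; primary income: compensation earned by residents employed abroad 275.5, dividends received from foreign subsidiaries of resident firms 250.2; capital account: capital transfers received from emigrants 92.9, acquisition of foreign patents and trademarks (non-produced assets) 163.3.)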